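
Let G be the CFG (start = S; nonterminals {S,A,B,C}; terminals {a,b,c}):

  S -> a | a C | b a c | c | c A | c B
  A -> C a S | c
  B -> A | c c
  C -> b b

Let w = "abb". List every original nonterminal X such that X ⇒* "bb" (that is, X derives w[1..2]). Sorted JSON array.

CNF form of G:
  S -> T0 C | T1 A | T1 B | T2 X5 | a | c
  A -> C X3 | c
  B -> C X4 | T1 T1 | c
  C -> T2 T2
  T0 -> a
  T1 -> c
  T2 -> b
  X3 -> T0 S
  X4 -> T0 S
  X5 -> T0 T1

Fill CYK table bottom-up — only the sub-triangle for w[1..2]:
  cell(1,1) b: {T2}  orig:{}
  cell(2,2) b: {T2}  orig:{}
  cell(1,2) bb: {C}

Original NTs in T[1,2] deriving "bb": ["C"]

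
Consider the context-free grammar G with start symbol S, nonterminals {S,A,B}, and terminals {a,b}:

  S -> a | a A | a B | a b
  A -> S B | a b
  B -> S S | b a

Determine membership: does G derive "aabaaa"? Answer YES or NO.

Convert to CNF:
  S -> T0 A | T0 B | T0 T1 | a
  A -> S B | T0 T1
  B -> S S | T1 T0
  T0 -> a
  T1 -> b

CYK fill:
  [0..0]={S,T0}  "a"  orig:{S}
  [1..1]={S,T0}  "a"  orig:{S}
  [2..2]={T1}  "b"  orig:{}
  [3..3]={S,T0}  "a"  orig:{S}
  [4..4]={S,T0}  "a"  orig:{S}
  [5..5]={S,T0}  "a"  orig:{S}
  [0..1]={B}  "aa"
  [1..2]={A,S}  "ab"
  [2..3]={B}  "ba"
  [3..4]={B}  "aa"
  [4..5]={B}  "aa"
  [0..2]={B,S}  "aab"
  [1..3]={A,B,S}  "aba"
  [2..4]=∅  "baa"
  [3..5]={A,S}  "aaa"
  [0..3]={A,B,S}  "aaba"
  [1..4]={A,B}  "abaa"
  [2..5]=∅  "baaa"
  [0..4]={A,B,S}  "aabaa"
  [1..5]={A,B}  "abaaa"
  [0..5]={A,B,S}  "aabaaa"

S ∈ T[0,5] ⇒ YES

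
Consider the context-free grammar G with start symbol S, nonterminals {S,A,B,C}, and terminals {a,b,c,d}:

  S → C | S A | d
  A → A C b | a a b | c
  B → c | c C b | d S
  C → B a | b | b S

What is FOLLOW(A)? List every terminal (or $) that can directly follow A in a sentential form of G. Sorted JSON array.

Compute FIRST by fixpoint:
pass 1:
  A via A→a a b: +{a}
  A via A→c: +{c}
  B via B→c: +{c}
  B via B→d S: +{d}
  C via C→B a: +{c,d}
  C via C→b: +{b}
  S via S→C: +{b,c,d}
  FIRST(S)={b,c,d}  FIRST(A)={a,c}  FIRST(B)={c,d}  FIRST(C)={b,c,d}
pass 2: done
  FIRST(S)={b,c,d}  FIRST(A)={a,c}  FIRST(B)={c,d}  FIRST(C)={b,c,d}

FOLLOW sets:
initialize: $ ∈ FOLLOW(S)
iter 1:
  A→A C b: FOLLOW(A) ⊇ FIRST(C) = {b,c,d}; new: +{b,c,d}
  A→A C b: FOLLOW(C) ⊇ FIRST(b) = {b}; new: +{b}
  C→B a: FOLLOW(B) ⊇ FIRST(a) = {a}; new: +{a}
  C→b S: FOLLOW(S) ⊇ FOLLOW(C) ⊇ {b}; new: +{b}
  S→C: FOLLOW(C) ⊇ FOLLOW(S) ⊇ {$,b}; new: +{$}
  S→S A: FOLLOW(S) ⊇ FIRST(A) = {a,c}; new: +{a,c}
  S→S A: FOLLOW(A) ⊇ FOLLOW(S) ⊇ {$,a,b,c}; new: +{$,a}
  FOLLOW(S)={$,a,b,c}  FOLLOW(A)={$,a,b,c,d}  FOLLOW(B)={a}  FOLLOW(C)={$,b}
iter 2:
  S→C: FOLLOW(C) ⊇ FOLLOW(S) ⊇ {$,a,b,c}; new: +{a,c}
  FOLLOW(S)={$,a,b,c}  FOLLOW(A)={$,a,b,c,d}  FOLLOW(B)={a}  FOLLOW(C)={$,a,b,c}
iter 3: (no change)
  FOLLOW(S)={$,a,b,c}  FOLLOW(A)={$,a,b,c,d}  FOLLOW(B)={a}  FOLLOW(C)={$,a,b,c}

FOLLOW(A) = ["$", "a", "b", "c", "d"]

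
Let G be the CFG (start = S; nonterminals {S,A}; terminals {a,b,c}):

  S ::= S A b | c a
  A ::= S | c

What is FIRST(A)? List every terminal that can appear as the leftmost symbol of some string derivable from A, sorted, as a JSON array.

Compute FIRST by fixpoint:
iter 1:
  A via A→c: +{c}
  S via S→c a: +{c}
  FIRST[S]={c}  FIRST[A]={c}
iter 2: (no change)
  FIRST[S]={c}  FIRST[A]={c}

FIRST(A) = ["c"]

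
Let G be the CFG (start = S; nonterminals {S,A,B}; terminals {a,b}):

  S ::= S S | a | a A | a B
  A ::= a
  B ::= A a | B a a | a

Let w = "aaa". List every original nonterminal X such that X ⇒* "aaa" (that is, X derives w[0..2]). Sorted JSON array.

Convert to CNF:
  S -> S S | T0 A | T0 B | a
  A -> a
  B -> A T0 | B X1 | a
  T0 -> a
  X1 -> T0 T0

CYK table (by increasing span) (cells [i..j] with 0 ≤ i ≤ j ≤ 2 only):
  T[0,0] 'a' = {A,B,S,T0}  orig:{A,B,S}
  T[1,1] 'a' = {A,B,S,T0}  orig:{A,B,S}
  T[2,2] 'a' = {A,B,S,T0}  orig:{A,B,S}
  T[0,1] 'aa' = {B,S,X1}  orig:{B,S}
  T[1,2] 'aa' = {B,S,X1}  orig:{B,S}
  T[0,2] 'aaa' = {B,S}

Original NTs in T[0,2] deriving "aaa": ["B", "S"]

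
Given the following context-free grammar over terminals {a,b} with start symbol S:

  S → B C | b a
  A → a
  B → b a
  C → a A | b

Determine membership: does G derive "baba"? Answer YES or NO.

CNF form of G:
  S -> B C | T0 T1
  A -> a
  B -> T0 T1
  C -> T1 A | b
  T0 -> b
  T1 -> a

CYK fill:
  cell(0,0) b: {C,T0}  orig:{C}
  cell(1,1) a: {A,T1}  orig:{A}
  cell(2,2) b: {C,T0}  orig:{C}
  cell(3,3) a: {A,T1}  orig:{A}
  cell(0,1) ba: {B,S}
  cell(1,2) ab: ∅
  cell(2,3) ba: {B,S}
  cell(0,2) bab: {S}
  cell(1,3) aba: ∅
  cell(0,3) baba: ∅

S ∉ T[0,3] ⇒ NO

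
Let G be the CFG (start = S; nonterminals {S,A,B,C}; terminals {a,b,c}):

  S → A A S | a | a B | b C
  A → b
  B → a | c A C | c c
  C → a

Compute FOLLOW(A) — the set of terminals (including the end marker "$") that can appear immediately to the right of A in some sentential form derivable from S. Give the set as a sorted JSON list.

FIRST iteration:
iter 1:
  A via A→b: +{b}
  B via B→a: +{a}
  B via B→c A C: +{c}
  C via C→a: +{a}
  S via S→A A S: +{b}
  S via S→a: +{a}
  FIRST(S)={a,b}  FIRST(A)={b}  FIRST(B)={a,c}  FIRST(C)={a}
iter 2: (no change)
  FIRST(S)={a,b}  FIRST(A)={b}  FIRST(B)={a,c}  FIRST(C)={a}

FOLLOW iteration:
initialize: $ ∈ FOLLOW(S)
pass 1:
  B→c A C: FOLLOW(A) ⊇ FIRST(C) = {a}; new: +{a}
  S→A A S: FOLLOW(A) ⊇ FIRST(A) = {b}; new: +{b}
  S→a B: FOLLOW(B) ⊇ FOLLOW(S) ⊇ {$}; new: +{$}
  S→b C: FOLLOW(C) ⊇ FOLLOW(S) ⊇ {$}; new: +{$}
  S: {$}  A: {a,b}  B: {$}  C: {$}
pass 2: done
  S: {$}  A: {a,b}  B: {$}  C: {$}

FOLLOW(A) = ["a", "b"]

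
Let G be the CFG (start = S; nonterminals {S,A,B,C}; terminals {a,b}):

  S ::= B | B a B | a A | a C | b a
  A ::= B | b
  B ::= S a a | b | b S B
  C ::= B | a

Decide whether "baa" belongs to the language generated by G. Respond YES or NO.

Convert to CNF:
  S -> B X8 | S X9 | T0 A | T0 C | T1 T0 | T1 X10 | b
  A -> S X2 | T1 X3 | b
  B -> S X4 | T1 X5 | b
  C -> S X6 | T1 X7 | a | b
  T0 -> a
  T1 -> b
  X2 -> T0 T0
  X3 -> S B
  X4 -> T0 T0
  X5 -> S B
  X6 -> T0 T0
  X7 -> S B
  X8 -> T0 B
  X9 -> T0 T0
  X10 -> S B

CYK table (by increasing span):
  T[0,0] 'b' = {A,B,C,S,T1}  orig:{A,B,C,S}
  T[1,1] 'a' = {C,T0}  orig:{C}
  T[2,2] 'a' = {C,T0}  orig:{C}
  T[0,1] 'ba' = {S}
  T[1,2] 'aa' = {S,X2,X4,X6,X9}  orig:{S}
  T[0,2] 'baa' = {A,B,C,S}

S ∈ T[0,2] ⇒ YES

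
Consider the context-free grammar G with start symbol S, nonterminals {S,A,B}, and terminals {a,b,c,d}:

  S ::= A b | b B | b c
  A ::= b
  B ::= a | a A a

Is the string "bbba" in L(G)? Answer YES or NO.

CNF form of G:
  S -> A T1 | T1 B | T1 T2
  A -> b
  B -> T0 X3 | a
  T0 -> a
  T1 -> b
  T2 -> c
  X3 -> A T0

CYK fill:
  T[0,0] 'b' = {A,T1}  orig:{A}
  T[1,1] 'b' = {A,T1}  orig:{A}
  T[2,2] 'b' = {A,T1}  orig:{A}
  T[3,3] 'a' = {B,T0}  orig:{B}
  T[0,1] 'bb' = {S}
  T[1,2] 'bb' = {S}
  T[2,3] 'ba' = {S,X3}  orig:{S}
  T[0,2] 'bbb' = ∅
  T[1,3] 'bba' = ∅
  T[0,3] 'bbba' = ∅

S ∉ T[0,3] ⇒ NO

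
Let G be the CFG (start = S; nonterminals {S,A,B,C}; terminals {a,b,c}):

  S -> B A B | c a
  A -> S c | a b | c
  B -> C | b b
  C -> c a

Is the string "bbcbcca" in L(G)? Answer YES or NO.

CNF form of G:
  S -> B X3 | T0 T1
  A -> S T0 | T1 T2 | c
  B -> T0 T1 | T2 T2
  C -> T0 T1
  T0 -> c
  T1 -> a
  T2 -> b
  X3 -> A B

Fill CYK table bottom-up:
  [0..0]={T2}  "b"  orig:{}
  [1..1]={T2}  "b"  orig:{}
  [2..2]={A,T0}  "c"  orig:{A}
  [3..3]={T2}  "b"  orig:{}
  [4..4]={A,T0}  "c"  orig:{A}
  [5..5]={A,T0}  "c"  orig:{A}
  [6..6]={T1}  "a"  orig:{}
  [0..1]={B}  "bb"
  [1..2]=∅  "bc"
  [2..3]=∅  "cb"
  [3..4]=∅  "bc"
  [4..5]=∅  "cc"
  [5..6]={B,C,S}  "ca"
  [0..2]=∅  "bbc"
  [1..3]=∅  "bcb"
  [2..4]=∅  "cbc"
  [3..5]=∅  "bcc"
  [4..6]={X3}  "cca"  orig:{}
  [0..3]=∅  "bbcb"
  [1..4]=∅  "bcbc"
  [2..5]=∅  "cbcc"
  [3..6]=∅  "bcca"
  [0..4]=∅  "bbcbc"
  [1..5]=∅  "bcbcc"
  [2..6]=∅  "cbcca"
  [0..5]=∅  "bbcbcc"
  [1..6]=∅  "bcbcca"
  [0..6]=∅  "bbcbcca"

S ∉ T[0,6] ⇒ NO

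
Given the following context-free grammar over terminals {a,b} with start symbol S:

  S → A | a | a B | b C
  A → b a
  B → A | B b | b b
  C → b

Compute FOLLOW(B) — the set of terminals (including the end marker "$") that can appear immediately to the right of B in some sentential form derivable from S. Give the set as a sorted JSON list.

FIRST iteration:
round 1:
  A via A→b a: +{b}
  B via B→A: +{b}
  C via C→b: +{b}
  S via S→A: +{b}
  S via S→a: +{a}
  FIRST[S]={a,b}  FIRST[A]={b}  FIRST[B]={b}  FIRST[C]={b}
round 2: (stable)
  FIRST[S]={a,b}  FIRST[A]={b}  FIRST[B]={b}  FIRST[C]={b}

Compute FOLLOW by fixpoint:
initialize: $ ∈ FOLLOW(S)
[1]
  B→B b: FOLLOW(B) ⊇ FIRST(b) = {b}; new: +{b}
  S→A: FOLLOW(A) ⊇ FOLLOW(S) ⊇ {$}; new: +{$}
  S→a B: FOLLOW(B) ⊇ FOLLOW(S) ⊇ {$}; new: +{$}
  S→b C: FOLLOW(C) ⊇ FOLLOW(S) ⊇ {$}; new: +{$}
  FOLLOW(S)={$}  FOLLOW(A)={$}  FOLLOW(B)={$,b}  FOLLOW(C)={$}
[2]
  B→A: FOLLOW(A) ⊇ FOLLOW(B) ⊇ {$,b}; new: +{b}
  FOLLOW(S)={$}  FOLLOW(A)={$,b}  FOLLOW(B)={$,b}  FOLLOW(C)={$}
[3] (stable)
  FOLLOW(S)={$}  FOLLOW(A)={$,b}  FOLLOW(B)={$,b}  FOLLOW(C)={$}

FOLLOW(B) = ["$", "b"]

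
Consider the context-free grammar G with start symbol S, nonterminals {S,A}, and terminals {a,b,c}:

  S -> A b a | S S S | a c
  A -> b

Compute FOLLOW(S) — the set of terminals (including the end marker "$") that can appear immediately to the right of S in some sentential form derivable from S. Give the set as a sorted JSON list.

Compute FIRST by fixpoint:
[1]
  A via A→b: +{b}
  S via S→A b a: +{b}
  S via S→a c: +{a}
  S: {a,b}  A: {b}
[2] done
  S: {a,b}  A: {b}

FOLLOW sets:
initialize: $ ∈ FOLLOW(S)
round 1:
  S→A b a: FOLLOW(A) ⊇ FIRST(b) = {b}; new: +{b}
  S→S S S: FOLLOW(S) ⊇ FIRST(S) = {a,b}; new: +{a,b}
  FOLLOW[S]={$,a,b}  FOLLOW[A]={b}
round 2: (stable)
  FOLLOW[S]={$,a,b}  FOLLOW[A]={b}

FOLLOW(S) = ["$", "a", "b"]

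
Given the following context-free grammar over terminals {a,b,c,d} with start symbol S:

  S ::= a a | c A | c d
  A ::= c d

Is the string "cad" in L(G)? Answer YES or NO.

Convert to CNF:
  S -> T0 A | T0 T1 | T2 T2
  A -> T0 T1
  T0 -> c
  T1 -> d
  T2 -> a

CYK table (by increasing span):
  [0..0]={T0}  "c"  orig:{}
  [1..1]={T2}  "a"  orig:{}
  [2..2]={T1}  "d"  orig:{}
  [0..1]=∅  "ca"
  [1..2]=∅  "ad"
  [0..2]=∅  "cad"

S ∉ T[0,2] ⇒ NO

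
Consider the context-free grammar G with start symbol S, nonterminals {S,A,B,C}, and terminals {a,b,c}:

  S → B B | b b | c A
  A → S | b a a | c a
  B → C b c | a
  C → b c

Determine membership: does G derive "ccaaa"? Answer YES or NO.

CNF form of G:
  S -> B B | T0 T0 | T2 A
  A -> B B | T0 T0 | T0 X3 | T2 A | T2 T1
  B -> C X4 | a
  C -> T0 T2
  T0 -> b
  T1 -> a
  T2 -> c
  X3 -> T1 T1
  X4 -> T0 T2

Fill CYK table bottom-up:
  cell(0,0) c: {T2}  orig:{}
  cell(1,1) c: {T2}  orig:{}
  cell(2,2) a: {B,T1}  orig:{B}
  cell(3,3) a: {B,T1}  orig:{B}
  cell(4,4) a: {B,T1}  orig:{B}
  cell(0,1) cc: ∅
  cell(1,2) ca: {A}
  cell(2,3) aa: {A,S,X3}  orig:{A,S}
  cell(3,4) aa: {A,S,X3}  orig:{A,S}
  cell(0,2) cca: {A,S}
  cell(1,3) caa: {A,S}
  cell(2,4) aaa: ∅
  cell(0,3) ccaa: {A,S}
  cell(1,4) caaa: ∅
  cell(0,4) ccaaa: ∅

S ∉ T[0,4] ⇒ NO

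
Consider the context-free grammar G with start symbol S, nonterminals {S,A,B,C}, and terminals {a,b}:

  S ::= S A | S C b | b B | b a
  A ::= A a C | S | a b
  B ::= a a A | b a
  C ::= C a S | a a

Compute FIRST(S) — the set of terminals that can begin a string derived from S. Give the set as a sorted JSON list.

FIRST iteration:
[1]
  A via A→a b: +{a}
  B via B→a a A: +{a}
  B via B→b a: +{b}
  C via C→a a: +{a}
  S via S→b B: +{b}
  FIRST[S]={b}  FIRST[A]={a}  FIRST[B]={a,b}  FIRST[C]={a}
[2]
  A via A→S: +{b}
  FIRST[S]={b}  FIRST[A]={a,b}  FIRST[B]={a,b}  FIRST[C]={a}
[3] — fixpoint
  FIRST[S]={b}  FIRST[A]={a,b}  FIRST[B]={a,b}  FIRST[C]={a}

FIRST(S) = ["b"]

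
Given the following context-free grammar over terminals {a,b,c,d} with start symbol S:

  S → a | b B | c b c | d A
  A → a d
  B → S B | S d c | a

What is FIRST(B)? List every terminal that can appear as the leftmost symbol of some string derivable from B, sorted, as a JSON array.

FIRST sets, iterate to fixpoint:
iter 1:
  A via A→a d: +{a}
  B via B→a: +{a}
  S via S→a: +{a}
  S via S→b B: +{b}
  S via S→c b c: +{c}
  S via S→d A: +{d}
  S: {a,b,c,d}  A: {a}  B: {a}
iter 2:
  B via B→S B: +{b,c,d}
  S: {a,b,c,d}  A: {a}  B: {a,b,c,d}
iter 3: — fixpoint
  S: {a,b,c,d}  A: {a}  B: {a,b,c,d}

FIRST(B) = ["a", "b", "c", "d"]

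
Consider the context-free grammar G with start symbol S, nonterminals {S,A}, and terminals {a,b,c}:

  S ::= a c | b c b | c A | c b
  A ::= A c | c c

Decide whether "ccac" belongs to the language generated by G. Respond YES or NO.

Convert to CNF:
  S -> T0 A | T0 T2 | T1 T0 | T2 X3
  A -> A T0 | T0 T0
  T0 -> c
  T1 -> a
  T2 -> b
  X3 -> T0 T2

CYK table (by increasing span):
  [0..0]={T0}  "c"  orig:{}
  [1..1]={T0}  "c"  orig:{}
  [2..2]={T1}  "a"  orig:{}
  [3..3]={T0}  "c"  orig:{}
  [0..1]={A}  "cc"
  [1..2]=∅  "ca"
  [2..3]={S}  "ac"
  [0..2]=∅  "cca"
  [1..3]=∅  "cac"
  [0..3]=∅  "ccac"

S ∉ T[0,3] ⇒ NO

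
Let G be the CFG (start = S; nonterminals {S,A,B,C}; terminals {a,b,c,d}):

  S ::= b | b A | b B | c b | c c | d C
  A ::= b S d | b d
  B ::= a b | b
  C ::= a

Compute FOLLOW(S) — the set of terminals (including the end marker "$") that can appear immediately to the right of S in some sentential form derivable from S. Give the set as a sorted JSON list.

FIRST sets, iterate to fixpoint:
iter 1:
  A via A→b S d: +{b}
  B via B→a b: +{a}
  B via B→b: +{b}
  C via C→a: +{a}
  S via S→b: +{b}
  S via S→c b: +{c}
  S via S→d C: +{d}
  S: {b,c,d}  A: {b}  B: {a,b}  C: {a}
iter 2: done
  S: {b,c,d}  A: {b}  B: {a,b}  C: {a}

FOLLOW sets:
FOLLOW(S) := {$}
[1]
  A→b S d: FOLLOW(S) ⊇ FIRST(d) = {d}; new: +{d}
  S→b A: FOLLOW(A) ⊇ FOLLOW(S) ⊇ {$,d}; new: +{$,d}
  S→b B: FOLLOW(B) ⊇ FOLLOW(S) ⊇ {$,d}; new: +{$,d}
  S→d C: FOLLOW(C) ⊇ FOLLOW(S) ⊇ {$,d}; new: +{$,d}
  FOLLOW[S]={$,d}  FOLLOW[A]={$,d}  FOLLOW[B]={$,d}  FOLLOW[C]={$,d}
[2] done
  FOLLOW[S]={$,d}  FOLLOW[A]={$,d}  FOLLOW[B]={$,d}  FOLLOW[C]={$,d}

FOLLOW(S) = ["$", "d"]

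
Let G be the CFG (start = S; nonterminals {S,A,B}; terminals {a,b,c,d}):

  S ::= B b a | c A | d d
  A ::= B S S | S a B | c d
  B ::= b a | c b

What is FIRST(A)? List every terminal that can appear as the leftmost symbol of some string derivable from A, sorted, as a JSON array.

FIRST iteration:
[1]
  A via A→c d: +{c}
  B via B→b a: +{b}
  B via B→c b: +{c}
  S via S→B b a: +{b,c}
  S via S→d d: +{d}
  FIRST(S)={b,c,d}  FIRST(A)={c}  FIRST(B)={b,c}
[2]
  A via A→B S S: +{b}
  A via A→S a B: +{d}
  FIRST(S)={b,c,d}  FIRST(A)={b,c,d}  FIRST(B)={b,c}
[3] (stable)
  FIRST(S)={b,c,d}  FIRST(A)={b,c,d}  FIRST(B)={b,c}

FIRST(A) = ["b", "c", "d"]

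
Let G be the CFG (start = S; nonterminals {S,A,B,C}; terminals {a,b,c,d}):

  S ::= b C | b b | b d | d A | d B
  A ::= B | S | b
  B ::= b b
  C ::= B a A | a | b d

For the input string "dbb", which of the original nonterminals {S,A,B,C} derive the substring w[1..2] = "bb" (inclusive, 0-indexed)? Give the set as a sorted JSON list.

Convert to CNF:
  S -> T0 C | T0 T0 | T0 T1 | T1 A | T1 B
  A -> T0 C | T0 T0 | T0 T1 | T1 A | T1 B | b
  B -> T0 T0
  C -> B X3 | T0 T1 | a
  T0 -> b
  T1 -> d
  T2 -> a
  X3 -> T2 A

CYK table (by increasing span) — only the sub-triangle for w[1..2]:
  [1..1]={A,T0}  "b"  orig:{A}
  [2..2]={A,T0}  "b"  orig:{A}
  [1..2]={A,B,S}  "bb"

Original NTs in T[1,2] deriving "bb": ["A", "B", "S"]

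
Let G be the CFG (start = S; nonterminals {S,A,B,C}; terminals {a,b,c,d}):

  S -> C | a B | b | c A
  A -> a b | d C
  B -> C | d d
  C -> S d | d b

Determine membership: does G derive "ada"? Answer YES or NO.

Convert to CNF:
  S -> S T2 | T0 B | T2 T1 | T3 A | b
  A -> T0 T1 | T2 C
  B -> S T2 | T2 T1 | T2 T2
  C -> S T2 | T2 T1
  T0 -> a
  T1 -> b
  T2 -> d
  T3 -> c

Fill CYK table bottom-up:
  [0..0]={T0}  "a"  orig:{}
  [1..1]={T2}  "d"  orig:{}
  [2..2]={T0}  "a"  orig:{}
  [0..1]=∅  "ad"
  [1..2]=∅  "da"
  [0..2]=∅  "ada"

S ∉ T[0,2] ⇒ NO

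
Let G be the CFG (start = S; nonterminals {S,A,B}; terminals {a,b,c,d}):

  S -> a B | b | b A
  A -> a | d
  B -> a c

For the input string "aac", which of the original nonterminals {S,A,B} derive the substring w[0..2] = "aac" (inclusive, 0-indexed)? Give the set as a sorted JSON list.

CNF form of G:
  S -> T0 B | T2 A | b
  A -> a | d
  B -> T0 T1
  T0 -> a
  T1 -> c
  T2 -> b

CYK table (by increasing span), restricted to cells inside w[0..2]:
  T[0,0] 'a' = {A,T0}  orig:{A}
  T[1,1] 'a' = {A,T0}  orig:{A}
  T[2,2] 'c' = {T1}  orig:{}
  T[0,1] 'aa' = ∅
  T[1,2] 'ac' = {B}
  T[0,2] 'aac' = {S}

Original NTs in T[0,2] deriving "aac": ["S"]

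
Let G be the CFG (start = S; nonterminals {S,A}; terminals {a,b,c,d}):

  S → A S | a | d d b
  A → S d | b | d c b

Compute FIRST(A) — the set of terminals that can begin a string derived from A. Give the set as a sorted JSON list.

Compute FIRST by fixpoint:
[1]
  A via A→b: +{b}
  A via A→d c b: +{d}
  S via S→A S: +{b,d}
  S via S→a: +{a}
  S: {a,b,d}  A: {b,d}
[2]
  A via A→S d: +{a}
  S: {a,b,d}  A: {a,b,d}
[3] (stable)
  S: {a,b,d}  A: {a,b,d}

FIRST(A) = ["a", "b", "d"]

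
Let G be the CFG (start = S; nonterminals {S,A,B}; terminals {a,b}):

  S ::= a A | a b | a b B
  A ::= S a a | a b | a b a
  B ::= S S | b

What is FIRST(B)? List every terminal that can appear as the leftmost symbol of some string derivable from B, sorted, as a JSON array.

FIRST iteration:
round 1:
  A via A→a b: +{a}
  B via B→b: +{b}
  S via S→a A: +{a}
  FIRST[S]={a}  FIRST[A]={a}  FIRST[B]={b}
round 2:
  B via B→S S: +{a}
  FIRST[S]={a}  FIRST[A]={a}  FIRST[B]={a,b}
round 3: — fixpoint
  FIRST[S]={a}  FIRST[A]={a}  FIRST[B]={a,b}

FIRST(B) = ["a", "b"]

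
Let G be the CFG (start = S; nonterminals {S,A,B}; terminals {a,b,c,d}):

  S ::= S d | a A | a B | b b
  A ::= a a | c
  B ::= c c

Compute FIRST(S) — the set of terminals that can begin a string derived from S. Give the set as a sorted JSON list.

FIRST iteration:
[1]
  A via A→a a: +{a}
  A via A→c: +{c}
  B via B→c c: +{c}
  S via S→a A: +{a}
  S via S→b b: +{b}
  FIRST(S)={a,b}  FIRST(A)={a,c}  FIRST(B)={c}
[2] (stable)
  FIRST(S)={a,b}  FIRST(A)={a,c}  FIRST(B)={c}

FIRST(S) = ["a", "b"]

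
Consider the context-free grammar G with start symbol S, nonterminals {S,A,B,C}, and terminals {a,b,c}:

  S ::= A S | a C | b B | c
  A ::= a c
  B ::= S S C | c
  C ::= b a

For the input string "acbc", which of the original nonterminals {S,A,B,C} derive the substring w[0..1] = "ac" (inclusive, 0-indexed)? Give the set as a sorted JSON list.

CNF form of G:
  S -> A S | T0 C | T2 B | c
  A -> T0 T1
  B -> S X3 | c
  C -> T2 T0
  T0 -> a
  T1 -> c
  T2 -> b
  X3 -> S C

Fill CYK table bottom-up, restricted to cells inside w[0..1]:
  T[0,0] 'a' = {T0}  orig:{}
  T[1,1] 'c' = {B,S,T1}  orig:{B,S}
  T[0,1] 'ac' = {A}

Original NTs in T[0,1] deriving "ac": ["A"]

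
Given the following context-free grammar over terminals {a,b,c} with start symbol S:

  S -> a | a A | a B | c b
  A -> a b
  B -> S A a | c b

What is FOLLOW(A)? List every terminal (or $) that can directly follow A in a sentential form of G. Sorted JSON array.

FIRST sets, iterate to fixpoint:
round 1:
  A via A→a b: +{a}
  B via B→c b: +{c}
  S via S→a: +{a}
  S via S→c b: +{c}
  S: {a,c}  A: {a}  B: {c}
round 2:
  B via B→S A a: +{a}
  S: {a,c}  A: {a}  B: {a,c}
round 3: (no change)
  S: {a,c}  A: {a}  B: {a,c}

FOLLOW iteration:
seed FOLLOW(S) with $
pass 1:
  B→S A a: FOLLOW(S) ⊇ FIRST(A) = {a}; new: +{a}
  B→S A a: FOLLOW(A) ⊇ FIRST(a) = {a}; new: +{a}
  S→a A: FOLLOW(A) ⊇ FOLLOW(S) ⊇ {$,a}; new: +{$}
  S→a B: FOLLOW(B) ⊇ FOLLOW(S) ⊇ {$,a}; new: +{$,a}
  FOLLOW(S)={$,a}  FOLLOW(A)={$,a}  FOLLOW(B)={$,a}
pass 2: (stable)
  FOLLOW(S)={$,a}  FOLLOW(A)={$,a}  FOLLOW(B)={$,a}

FOLLOW(A) = ["$", "a"]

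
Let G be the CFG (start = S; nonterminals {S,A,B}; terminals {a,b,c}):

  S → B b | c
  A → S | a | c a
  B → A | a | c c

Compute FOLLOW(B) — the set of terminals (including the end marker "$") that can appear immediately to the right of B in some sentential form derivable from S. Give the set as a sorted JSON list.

FIRST sets, iterate to fixpoint:
iter 1:
  A via A→a: +{a}
  A via A→c a: +{c}
  B via B→A: +{a,c}
  S via S→B b: +{a,c}
  FIRST(S)={a,c}  FIRST(A)={a,c}  FIRST(B)={a,c}
iter 2: done
  FIRST(S)={a,c}  FIRST(A)={a,c}  FIRST(B)={a,c}

Compute FOLLOW by fixpoint:
seed FOLLOW(S) with $
[1]
  S→B b: FOLLOW(B) ⊇ FIRST(b) = {b}; new: +{b}
  S: {$}  A: {}  B: {b}
[2]
  B→A: FOLLOW(A) ⊇ FOLLOW(B) ⊇ {b}; new: +{b}
  S: {$}  A: {b}  B: {b}
[3]
  A→S: FOLLOW(S) ⊇ FOLLOW(A) ⊇ {b}; new: +{b}
  S: {$,b}  A: {b}  B: {b}
[4] (stable)
  S: {$,b}  A: {b}  B: {b}

FOLLOW(B) = ["b"]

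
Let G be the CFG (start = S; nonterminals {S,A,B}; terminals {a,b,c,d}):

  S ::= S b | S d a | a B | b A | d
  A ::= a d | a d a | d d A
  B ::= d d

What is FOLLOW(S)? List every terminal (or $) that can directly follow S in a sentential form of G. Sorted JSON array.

FIRST sets, iterate to fixpoint:
[1]
  A via A→a d: +{a}
  A via A→d d A: +{d}
  B via B→d d: +{d}
  S via S→a B: +{a}
  S via S→b A: +{b}
  S via S→d: +{d}
  FIRST(S)={a,b,d}  FIRST(A)={a,d}  FIRST(B)={d}
[2] done
  FIRST(S)={a,b,d}  FIRST(A)={a,d}  FIRST(B)={d}

FOLLOW sets:
FOLLOW(S) := {$}
pass 1:
  S→S b: FOLLOW(S) ⊇ FIRST(b) = {b}; new: +{b}
  S→S d a: FOLLOW(S) ⊇ FIRST(d) = {d}; new: +{d}
  S→a B: FOLLOW(B) ⊇ FOLLOW(S) ⊇ {$,b,d}; new: +{$,b,d}
  S→b A: FOLLOW(A) ⊇ FOLLOW(S) ⊇ {$,b,d}; new: +{$,b,d}
  FOLLOW(S)={$,b,d}  FOLLOW(A)={$,b,d}  FOLLOW(B)={$,b,d}
pass 2: — fixpoint
  FOLLOW(S)={$,b,d}  FOLLOW(A)={$,b,d}  FOLLOW(B)={$,b,d}

FOLLOW(S) = ["$", "b", "d"]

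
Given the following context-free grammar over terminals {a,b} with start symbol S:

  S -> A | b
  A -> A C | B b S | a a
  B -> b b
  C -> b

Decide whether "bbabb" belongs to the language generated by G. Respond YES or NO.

Convert to CNF:
  S -> A C | B X3 | T1 T1 | b
  A -> A C | B X2 | T1 T1
  B -> T0 T0
  C -> b
  T0 -> b
  T1 -> a
  X2 -> T0 S
  X3 -> T0 S

CYK fill:
  T[0,0] 'b' = {C,S,T0}  orig:{C,S}
  T[1,1] 'b' = {C,S,T0}  orig:{C,S}
  T[2,2] 'a' = {T1}  orig:{}
  T[3,3] 'b' = {C,S,T0}  orig:{C,S}
  T[4,4] 'b' = {C,S,T0}  orig:{C,S}
  T[0,1] 'bb' = {B,X2,X3}  orig:{B}
  T[1,2] 'ba' = ∅
  T[2,3] 'ab' = ∅
  T[3,4] 'bb' = {B,X2,X3}  orig:{B}
  T[0,2] 'bba' = ∅
  T[1,3] 'bab' = ∅
  T[2,4] 'abb' = ∅
  T[0,3] 'bbab' = ∅
  T[1,4] 'babb' = ∅
  T[0,4] 'bbabb' = ∅

S ∉ T[0,4] ⇒ NO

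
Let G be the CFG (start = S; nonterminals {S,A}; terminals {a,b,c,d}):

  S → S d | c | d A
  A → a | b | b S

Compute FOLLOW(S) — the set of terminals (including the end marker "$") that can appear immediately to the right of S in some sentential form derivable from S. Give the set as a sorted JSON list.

FIRST sets, iterate to fixpoint:
[1]
  A via A→a: +{a}
  A via A→b: +{b}
  S via S→c: +{c}
  S via S→d A: +{d}
  S: {c,d}  A: {a,b}
[2] (stable)
  S: {c,d}  A: {a,b}

FOLLOW iteration:
FOLLOW(S) := {$}
[1]
  S→S d: FOLLOW(S) ⊇ FIRST(d) = {d}; new: +{d}
  S→d A: FOLLOW(A) ⊇ FOLLOW(S) ⊇ {$,d}; new: +{$,d}
  FOLLOW[S]={$,d}  FOLLOW[A]={$,d}
[2] (no change)
  FOLLOW[S]={$,d}  FOLLOW[A]={$,d}

FOLLOW(S) = ["$", "d"]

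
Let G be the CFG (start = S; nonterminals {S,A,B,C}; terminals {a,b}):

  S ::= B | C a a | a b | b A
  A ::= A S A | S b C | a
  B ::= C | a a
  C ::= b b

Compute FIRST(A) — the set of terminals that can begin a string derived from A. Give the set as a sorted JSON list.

FIRST iteration:
round 1:
  A via A→a: +{a}
  B via B→a a: +{a}
  C via C→b b: +{b}
  S via S→B: +{a}
  S via S→C a a: +{b}
  FIRST(S)={a,b}  FIRST(A)={a}  FIRST(B)={a}  FIRST(C)={b}
round 2:
  A via A→S b C: +{b}
  B via B→C: +{b}
  FIRST(S)={a,b}  FIRST(A)={a,b}  FIRST(B)={a,b}  FIRST(C)={b}
round 3: (no change)
  FIRST(S)={a,b}  FIRST(A)={a,b}  FIRST(B)={a,b}  FIRST(C)={b}

FIRST(A) = ["a", "b"]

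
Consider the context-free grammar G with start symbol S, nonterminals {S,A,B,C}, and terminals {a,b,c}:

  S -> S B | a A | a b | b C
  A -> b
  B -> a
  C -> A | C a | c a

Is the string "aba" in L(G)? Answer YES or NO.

CNF form of G:
  S -> S B | T0 A | T0 T2 | T2 C
  A -> b
  B -> a
  C -> C T0 | T1 T0 | b
  T0 -> a
  T1 -> c
  T2 -> b

CYK fill:
  cell(0,0) a: {B,T0}  orig:{B}
  cell(1,1) b: {A,C,T2}  orig:{A,C}
  cell(2,2) a: {B,T0}  orig:{B}
  cell(0,1) ab: {S}
  cell(1,2) ba: {C}
  cell(0,2) aba: {S}

S ∈ T[0,2] ⇒ YES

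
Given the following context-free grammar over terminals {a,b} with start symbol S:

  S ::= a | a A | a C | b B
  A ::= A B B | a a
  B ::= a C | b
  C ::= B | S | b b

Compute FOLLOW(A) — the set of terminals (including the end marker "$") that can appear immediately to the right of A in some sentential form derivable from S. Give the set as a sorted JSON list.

Compute FIRST by fixpoint:
[1]
  A via A→a a: +{a}
  B via B→a C: +{a}
  B via B→b: +{b}
  C via C→B: +{a,b}
  S via S→a: +{a}
  S via S→b B: +{b}
  FIRST[S]={a,b}  FIRST[A]={a}  FIRST[B]={a,b}  FIRST[C]={a,b}
[2] (no change)
  FIRST[S]={a,b}  FIRST[A]={a}  FIRST[B]={a,b}  FIRST[C]={a,b}

Compute FOLLOW by fixpoint:
initialize: $ ∈ FOLLOW(S)
iter 1:
  A→A B B: FOLLOW(A) ⊇ FIRST(B) = {a,b}; new: +{a,b}
  A→A B B: FOLLOW(B) ⊇ FIRST(B) = {a,b}; new: +{a,b}
  B→a C: FOLLOW(C) ⊇ FOLLOW(B) ⊇ {a,b}; new: +{a,b}
  C→S: FOLLOW(S) ⊇ FOLLOW(C) ⊇ {a,b}; new: +{a,b}
  S→a A: FOLLOW(A) ⊇ FOLLOW(S) ⊇ {$,a,b}; new: +{$}
  S→a C: FOLLOW(C) ⊇ FOLLOW(S) ⊇ {$,a,b}; new: +{$}
  S→b B: FOLLOW(B) ⊇ FOLLOW(S) ⊇ {$,a,b}; new: +{$}
  FOLLOW[S]={$,a,b}  FOLLOW[A]={$,a,b}  FOLLOW[B]={$,a,b}  FOLLOW[C]={$,a,b}
iter 2: — fixpoint
  FOLLOW[S]={$,a,b}  FOLLOW[A]={$,a,b}  FOLLOW[B]={$,a,b}  FOLLOW[C]={$,a,b}

FOLLOW(A) = ["$", "a", "b"]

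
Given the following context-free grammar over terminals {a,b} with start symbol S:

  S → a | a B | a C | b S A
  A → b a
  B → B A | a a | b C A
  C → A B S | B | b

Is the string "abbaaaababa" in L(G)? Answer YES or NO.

Convert to CNF:
  S -> T0 X5 | T1 B | T1 C | a
  A -> T0 T1
  B -> B A | T0 X2 | T1 T1
  C -> A X3 | B A | T0 X4 | T1 T1 | b
  T0 -> b
  T1 -> a
  X2 -> C A
  X3 -> B S
  X4 -> C A
  X5 -> S A

Fill CYK table bottom-up:
  cell(0,0) a: {S,T1}  orig:{S}
  cell(1,1) b: {C,T0}  orig:{C}
  cell(2,2) b: {C,T0}  orig:{C}
  cell(3,3) a: {S,T1}  orig:{S}
  cell(4,4) a: {S,T1}  orig:{S}
  cell(5,5) a: {S,T1}  orig:{S}
  cell(6,6) a: {S,T1}  orig:{S}
  cell(7,7) b: {C,T0}  orig:{C}
  cell(8,8) a: {S,T1}  orig:{S}
  cell(9,9) b: {C,T0}  orig:{C}
  cell(10,10) a: {S,T1}  orig:{S}
  cell(0,1) ab: {S}
  cell(1,2) bb: ∅
  cell(2,3) ba: {A}
  cell(3,4) aa: {B,C}
  cell(4,5) aa: {B,C}
  cell(5,6) aa: {B,C}
  cell(6,7) ab: {S}
  cell(7,8) ba: {A}
  cell(8,9) ab: {S}
  cell(9,10) ba: {A}
  cell(0,2) abb: ∅
  cell(1,3) bba: {X2,X4}  orig:{}
  cell(2,4) baa: ∅
  cell(3,5) aaa: {S,X3}  orig:{S}
  cell(4,6) aaa: {S,X3}  orig:{S}
  cell(5,7) aab: ∅
  cell(6,8) aba: {X5}  orig:{}
  cell(7,9) bab: ∅
  cell(8,10) aba: {X5}  orig:{}
  cell(0,3) abba: {X5}  orig:{}
  cell(1,4) bbaa: ∅
  cell(2,5) baaa: ∅
  cell(3,6) aaaa: ∅
  cell(4,7) aaab: {X3}  orig:{}
  cell(5,8) aaba: {B,C,X2,X4}  orig:{B,C}
  cell(6,9) abab: ∅
  cell(7,10) baba: {S}
  cell(0,4) abbaa: ∅
  cell(1,5) bbaaa: ∅
  cell(2,6) baaaa: {C}
  cell(3,7) aaaab: ∅
  cell(4,8) aaaba: {S,X5}  orig:{S}
  cell(5,9) aabab: ∅
  cell(6,10) ababa: ∅
  cell(0,5) abbaaa: ∅
  cell(1,6) bbaaaa: ∅
  cell(2,7) baaaab: {C}
  cell(3,8) aaaaba: ∅
  cell(4,9) aaabab: ∅
  cell(5,10) aababa: {B,C,X2,X3,X4}  orig:{B,C}
  cell(0,6) abbaaaa: ∅
  cell(1,7) bbaaaab: ∅
  cell(2,8) baaaaba: {X2,X4}  orig:{}
  cell(3,9) aaaabab: ∅
  cell(4,10) aaababa: {S,X5}  orig:{S}
  cell(0,7) abbaaaab: ∅
  cell(1,8) bbaaaaba: {B,C}
  cell(2,9) baaaabab: ∅
  cell(3,10) aaaababa: ∅
  cell(0,8) abbaaaaba: {S}
  cell(1,9) bbaaaabab: ∅
  cell(2,10) baaaababa: ∅
  cell(0,9) abbaaaabab: ∅
  cell(1,10) bbaaaababa: {B,C,X2,X4}  orig:{B,C}
  cell(0,10) abbaaaababa: {S,X5}  orig:{S}

S ∈ T[0,10] ⇒ YES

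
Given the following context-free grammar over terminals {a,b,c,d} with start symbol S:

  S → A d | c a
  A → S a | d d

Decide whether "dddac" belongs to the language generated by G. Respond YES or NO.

CNF form of G:
  S -> A T1 | T2 T0
  A -> S T0 | T1 T1
  T0 -> a
  T1 -> d
  T2 -> c

CYK fill:
  cell(0,0) d: {T1}  orig:{}
  cell(1,1) d: {T1}  orig:{}
  cell(2,2) d: {T1}  orig:{}
  cell(3,3) a: {T0}  orig:{}
  cell(4,4) c: {T2}  orig:{}
  cell(0,1) dd: {A}
  cell(1,2) dd: {A}
  cell(2,3) da: ∅
  cell(3,4) ac: ∅
  cell(0,2) ddd: {S}
  cell(1,3) dda: ∅
  cell(2,4) dac: ∅
  cell(0,3) ddda: {A}
  cell(1,4) ddac: ∅
  cell(0,4) dddac: ∅

S ∉ T[0,4] ⇒ NO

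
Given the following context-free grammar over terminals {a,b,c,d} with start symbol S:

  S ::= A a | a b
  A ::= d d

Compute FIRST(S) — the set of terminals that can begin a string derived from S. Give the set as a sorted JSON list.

FIRST iteration:
round 1:
  A via A→d d: +{d}
  S via S→A a: +{d}
  S via S→a b: +{a}
  S: {a,d}  A: {d}
round 2: (no change)
  S: {a,d}  A: {d}

FIRST(S) = ["a", "d"]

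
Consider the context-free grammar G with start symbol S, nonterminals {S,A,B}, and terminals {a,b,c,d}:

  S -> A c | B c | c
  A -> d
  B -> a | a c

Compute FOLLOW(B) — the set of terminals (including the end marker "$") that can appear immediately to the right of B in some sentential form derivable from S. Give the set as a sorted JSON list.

Compute FIRST by fixpoint:
pass 1:
  A via A→d: +{d}
  B via B→a: +{a}
  S via S→A c: +{d}
  S via S→B c: +{a}
  S via S→c: +{c}
  S: {a,c,d}  A: {d}  B: {a}
pass 2: done
  S: {a,c,d}  A: {d}  B: {a}

FOLLOW iteration:
FOLLOW(S) := {$}
[1]
  S→A c: FOLLOW(A) ⊇ FIRST(c) = {c}; new: +{c}
  S→B c: FOLLOW(B) ⊇ FIRST(c) = {c}; new: +{c}
  FOLLOW(S)={$}  FOLLOW(A)={c}  FOLLOW(B)={c}
[2] (stable)
  FOLLOW(S)={$}  FOLLOW(A)={c}  FOLLOW(B)={c}

FOLLOW(B) = ["c"]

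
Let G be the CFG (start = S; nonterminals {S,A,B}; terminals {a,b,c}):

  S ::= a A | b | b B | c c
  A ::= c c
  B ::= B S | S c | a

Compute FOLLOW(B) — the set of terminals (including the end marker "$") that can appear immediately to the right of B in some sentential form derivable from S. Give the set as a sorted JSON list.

FIRST iteration:
[1]
  A via A→c c: +{c}
  B via B→a: +{a}
  S via S→a A: +{a}
  S via S→b: +{b}
  S via S→c c: +{c}
  FIRST[S]={a,b,c}  FIRST[A]={c}  FIRST[B]={a}
[2]
  B via B→S c: +{b,c}
  FIRST[S]={a,b,c}  FIRST[A]={c}  FIRST[B]={a,b,c}
[3] (no change)
  FIRST[S]={a,b,c}  FIRST[A]={c}  FIRST[B]={a,b,c}

FOLLOW iteration:
FOLLOW(S) := {$}
round 1:
  B→B S: FOLLOW(B) ⊇ FIRST(S) = {a,b,c}; new: +{a,b,c}
  B→B S: FOLLOW(S) ⊇ FOLLOW(B) ⊇ {a,b,c}; new: +{a,b,c}
  S→a A: FOLLOW(A) ⊇ FOLLOW(S) ⊇ {$,a,b,c}; new: +{$,a,b,c}
  S→b B: FOLLOW(B) ⊇ FOLLOW(S) ⊇ {$,a,b,c}; new: +{$}
  FOLLOW(S)={$,a,b,c}  FOLLOW(A)={$,a,b,c}  FOLLOW(B)={$,a,b,c}
round 2: (stable)
  FOLLOW(S)={$,a,b,c}  FOLLOW(A)={$,a,b,c}  FOLLOW(B)={$,a,b,c}

FOLLOW(B) = ["$", "a", "b", "c"]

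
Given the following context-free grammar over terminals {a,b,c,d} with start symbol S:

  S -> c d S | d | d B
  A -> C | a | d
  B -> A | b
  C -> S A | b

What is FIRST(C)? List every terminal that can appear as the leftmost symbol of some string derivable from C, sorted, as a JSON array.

FIRST sets, iterate to fixpoint:
round 1:
  A via A→a: +{a}
  A via A→d: +{d}
  B via B→A: +{a,d}
  B via B→b: +{b}
  C via C→b: +{b}
  S via S→c d S: +{c}
  S via S→d: +{d}
  FIRST(S)={c,d}  FIRST(A)={a,d}  FIRST(B)={a,b,d}  FIRST(C)={b}
round 2:
  A via A→C: +{b}
  C via C→S A: +{c,d}
  FIRST(S)={c,d}  FIRST(A)={a,b,d}  FIRST(B)={a,b,d}  FIRST(C)={b,c,d}
round 3:
  A via A→C: +{c}
  B via B→A: +{c}
  FIRST(S)={c,d}  FIRST(A)={a,b,c,d}  FIRST(B)={a,b,c,d}  FIRST(C)={b,c,d}
round 4: — fixpoint
  FIRST(S)={c,d}  FIRST(A)={a,b,c,d}  FIRST(B)={a,b,c,d}  FIRST(C)={b,c,d}

FIRST(C) = ["b", "c", "d"]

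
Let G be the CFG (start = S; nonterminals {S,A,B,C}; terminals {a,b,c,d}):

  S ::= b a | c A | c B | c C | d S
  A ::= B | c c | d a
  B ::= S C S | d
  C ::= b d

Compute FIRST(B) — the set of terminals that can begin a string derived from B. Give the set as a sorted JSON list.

FIRST sets, iterate to fixpoint:
iter 1:
  A via A→c c: +{c}
  A via A→d a: +{d}
  B via B→d: +{d}
  C via C→b d: +{b}
  S via S→b a: +{b}
  S via S→c A: +{c}
  S via S→d S: +{d}
  FIRST[S]={b,c,d}  FIRST[A]={c,d}  FIRST[B]={d}  FIRST[C]={b}
iter 2:
  B via B→S C S: +{b,c}
  FIRST[S]={b,c,d}  FIRST[A]={c,d}  FIRST[B]={b,c,d}  FIRST[C]={b}
iter 3:
  A via A→B: +{b}
  FIRST[S]={b,c,d}  FIRST[A]={b,c,d}  FIRST[B]={b,c,d}  FIRST[C]={b}
iter 4: — fixpoint
  FIRST[S]={b,c,d}  FIRST[A]={b,c,d}  FIRST[B]={b,c,d}  FIRST[C]={b}

FIRST(B) = ["b", "c", "d"]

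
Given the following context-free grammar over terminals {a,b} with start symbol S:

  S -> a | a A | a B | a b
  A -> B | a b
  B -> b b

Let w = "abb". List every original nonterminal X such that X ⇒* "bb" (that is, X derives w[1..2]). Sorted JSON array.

Convert to CNF:
  S -> T0 A | T0 B | T0 T1 | a
  A -> T0 T1 | T1 T1
  B -> T1 T1
  T0 -> a
  T1 -> b

CYK fill, restricted to cells inside w[1..2]:
  cell(1,1) b: {T1}  orig:{}
  cell(2,2) b: {T1}  orig:{}
  cell(1,2) bb: {A,B}

Original NTs in T[1,2] deriving "bb": ["A", "B"]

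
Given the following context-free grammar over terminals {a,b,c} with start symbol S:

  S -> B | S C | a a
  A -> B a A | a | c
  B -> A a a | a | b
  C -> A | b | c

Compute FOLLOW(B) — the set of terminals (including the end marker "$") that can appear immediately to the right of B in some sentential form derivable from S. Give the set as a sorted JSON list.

Compute FIRST by fixpoint:
round 1:
  A via A→a: +{a}
  A via A→c: +{c}
  B via B→A a a: +{a,c}
  B via B→b: +{b}
  C via C→A: +{a,c}
  C via C→b: +{b}
  S via S→B: +{a,b,c}
  S: {a,b,c}  A: {a,c}  B: {a,b,c}  C: {a,b,c}
round 2:
  A via A→B a A: +{b}
  S: {a,b,c}  A: {a,b,c}  B: {a,b,c}  C: {a,b,c}
round 3: (no change)
  S: {a,b,c}  A: {a,b,c}  B: {a,b,c}  C: {a,b,c}

FOLLOW iteration:
initialize: $ ∈ FOLLOW(S)
round 1:
  A→B a A: FOLLOW(B) ⊇ FIRST(a) = {a}; new: +{a}
  B→A a a: FOLLOW(A) ⊇ FIRST(a) = {a}; new: +{a}
  S→B: FOLLOW(B) ⊇ FOLLOW(S) ⊇ {$}; new: +{$}
  S→S C: FOLLOW(S) ⊇ FIRST(C) = {a,b,c}; new: +{a,b,c}
  S→S C: FOLLOW(C) ⊇ FOLLOW(S) ⊇ {$,a,b,c}; new: +{$,a,b,c}
  S: {$,a,b,c}  A: {a}  B: {$,a}  C: {$,a,b,c}
round 2:
  C→A: FOLLOW(A) ⊇ FOLLOW(C) ⊇ {$,a,b,c}; new: +{$,b,c}
  S→B: FOLLOW(B) ⊇ FOLLOW(S) ⊇ {$,a,b,c}; new: +{b,c}
  S: {$,a,b,c}  A: {$,a,b,c}  B: {$,a,b,c}  C: {$,a,b,c}
round 3: (no change)
  S: {$,a,b,c}  A: {$,a,b,c}  B: {$,a,b,c}  C: {$,a,b,c}

FOLLOW(B) = ["$", "a", "b", "c"]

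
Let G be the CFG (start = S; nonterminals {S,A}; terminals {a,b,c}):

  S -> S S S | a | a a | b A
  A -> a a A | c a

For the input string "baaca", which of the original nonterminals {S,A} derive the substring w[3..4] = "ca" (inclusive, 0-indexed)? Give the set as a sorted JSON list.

CNF form of G:
  S -> S X4 | T0 T0 | T2 A | a
  A -> T0 X3 | T1 T0
  T0 -> a
  T1 -> c
  T2 -> b
  X3 -> T0 A
  X4 -> S S

Fill CYK table bottom-up (cells [i..j] with 3 ≤ i ≤ j ≤ 4 only):
  T[3,3] 'c' = {T1}  orig:{}
  T[4,4] 'a' = {S,T0}  orig:{S}
  T[3,4] 'ca' = {A}

Original NTs in T[3,4] deriving "ca": ["A"]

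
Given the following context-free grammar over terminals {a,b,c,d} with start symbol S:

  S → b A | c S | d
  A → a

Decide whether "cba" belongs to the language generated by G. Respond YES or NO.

Convert to CNF:
  S -> T0 A | T1 S | d
  A -> a
  T0 -> b
  T1 -> c

CYK fill:
  [0..0]={T1}  "c"  orig:{}
  [1..1]={T0}  "b"  orig:{}
  [2..2]={A}  "a"
  [0..1]=∅  "cb"
  [1..2]={S}  "ba"
  [0..2]={S}  "cba"

S ∈ T[0,2] ⇒ YES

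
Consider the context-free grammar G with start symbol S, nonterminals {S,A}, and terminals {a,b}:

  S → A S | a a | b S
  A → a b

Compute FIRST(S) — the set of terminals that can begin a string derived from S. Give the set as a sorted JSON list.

Compute FIRST by fixpoint:
pass 1:
  A via A→a b: +{a}
  S via S→A S: +{a}
  S via S→b S: +{b}
  S: {a,b}  A: {a}
pass 2: done
  S: {a,b}  A: {a}

FIRST(S) = ["a", "b"]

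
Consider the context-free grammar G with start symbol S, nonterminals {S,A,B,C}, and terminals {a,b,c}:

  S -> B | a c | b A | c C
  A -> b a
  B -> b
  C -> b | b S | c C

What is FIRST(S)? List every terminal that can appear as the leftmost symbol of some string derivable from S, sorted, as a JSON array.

FIRST iteration:
iter 1:
  A via A→b a: +{b}
  B via B→b: +{b}
  C via C→b: +{b}
  C via C→c C: +{c}
  S via S→B: +{b}
  S via S→a c: +{a}
  S via S→c C: +{c}
  S: {a,b,c}  A: {b}  B: {b}  C: {b,c}
iter 2: — fixpoint
  S: {a,b,c}  A: {b}  B: {b}  C: {b,c}

FIRST(S) = ["a", "b", "c"]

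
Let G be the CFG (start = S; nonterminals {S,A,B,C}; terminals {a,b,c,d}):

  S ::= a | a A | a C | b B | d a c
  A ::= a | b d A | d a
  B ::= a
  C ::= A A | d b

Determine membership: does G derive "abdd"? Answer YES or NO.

Convert to CNF:
  S -> T0 B | T1 X5 | T2 A | T2 C | a
  A -> T0 X4 | T1 T2 | a
  B -> a
  C -> A A | T1 T0
  T0 -> b
  T1 -> d
  T2 -> a
  T3 -> c
  X4 -> T1 A
  X5 -> T2 T3

Fill CYK table bottom-up:
  T[0,0] 'a' = {A,B,S,T2}  orig:{A,B,S}
  T[1,1] 'b' = {T0}  orig:{}
  T[2,2] 'd' = {T1}  orig:{}
  T[3,3] 'd' = {T1}  orig:{}
  T[0,1] 'ab' = ∅
  T[1,2] 'bd' = ∅
  T[2,3] 'dd' = ∅
  T[0,2] 'abd' = ∅
  T[1,3] 'bdd' = ∅
  T[0,3] 'abdd' = ∅

S ∉ T[0,3] ⇒ NO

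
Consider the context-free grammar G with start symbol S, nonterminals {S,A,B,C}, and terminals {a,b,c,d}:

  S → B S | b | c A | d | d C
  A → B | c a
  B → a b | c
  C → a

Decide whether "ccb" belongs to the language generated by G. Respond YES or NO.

CNF form of G:
  S -> B S | T2 A | T3 C | b | d
  A -> T0 T1 | T2 T0 | c
  B -> T0 T1 | c
  C -> a
  T0 -> a
  T1 -> b
  T2 -> c
  T3 -> d

Fill CYK table bottom-up:
  [0..0]={A,B,T2}  "c"  orig:{A,B}
  [1..1]={A,B,T2}  "c"  orig:{A,B}
  [2..2]={S,T1}  "b"  orig:{S}
  [0..1]={S}  "cc"
  [1..2]={S}  "cb"
  [0..2]={S}  "ccb"

S ∈ T[0,2] ⇒ YES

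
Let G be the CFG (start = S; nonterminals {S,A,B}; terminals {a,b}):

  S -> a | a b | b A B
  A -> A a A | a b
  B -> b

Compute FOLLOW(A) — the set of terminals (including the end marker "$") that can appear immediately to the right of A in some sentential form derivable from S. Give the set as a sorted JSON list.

FIRST sets, iterate to fixpoint:
iter 1:
  A via A→a b: +{a}
  B via B→b: +{b}
  S via S→a: +{a}
  S via S→b A B: +{b}
  S: {a,b}  A: {a}  B: {b}
iter 2: (no change)
  S: {a,b}  A: {a}  B: {b}

Compute FOLLOW by fixpoint:
seed FOLLOW(S) with $
iter 1:
  A→A a A: FOLLOW(A) ⊇ FIRST(a) = {a}; new: +{a}
  S→b A B: FOLLOW(A) ⊇ FIRST(B) = {b}; new: +{b}
  S→b A B: FOLLOW(B) ⊇ FOLLOW(S) ⊇ {$}; new: +{$}
  FOLLOW[S]={$}  FOLLOW[A]={a,b}  FOLLOW[B]={$}
iter 2: (stable)
  FOLLOW[S]={$}  FOLLOW[A]={a,b}  FOLLOW[B]={$}

FOLLOW(A) = ["a", "b"]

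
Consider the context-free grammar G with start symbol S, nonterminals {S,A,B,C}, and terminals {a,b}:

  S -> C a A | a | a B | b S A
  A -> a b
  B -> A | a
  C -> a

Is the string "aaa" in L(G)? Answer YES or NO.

CNF form of G:
  S -> C X2 | T0 B | T1 X3 | a
  A -> T0 T1
  B -> T0 T1 | a
  C -> a
  T0 -> a
  T1 -> b
  X2 -> T0 A
  X3 -> S A

CYK table (by increasing span):
  T[0,0] 'a' = {B,C,S,T0}  orig:{B,C,S}
  T[1,1] 'a' = {B,C,S,T0}  orig:{B,C,S}
  T[2,2] 'a' = {B,C,S,T0}  orig:{B,C,S}
  T[0,1] 'aa' = {S}
  T[1,2] 'aa' = {S}
  T[0,2] 'aaa' = ∅

S ∉ T[0,2] ⇒ NO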